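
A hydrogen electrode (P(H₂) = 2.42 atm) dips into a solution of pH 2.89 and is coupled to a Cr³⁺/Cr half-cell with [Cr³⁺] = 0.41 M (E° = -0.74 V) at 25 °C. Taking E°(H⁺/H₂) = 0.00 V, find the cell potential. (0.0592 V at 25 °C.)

The hydrogen couple is the cathode, so E°_cell = 0.74 V; n = 6.
[H⁺] = 10^(−2.89) = 0.0013 M, and Q = [Cr³⁺]^2·P(H₂)^3 / [H⁺]^6 = 5.21 × 10^17.
E = E° − (0.0592/6) log Q = 0.74 − (0.0592/6)(17.717) = 0.565 V.

0.57 V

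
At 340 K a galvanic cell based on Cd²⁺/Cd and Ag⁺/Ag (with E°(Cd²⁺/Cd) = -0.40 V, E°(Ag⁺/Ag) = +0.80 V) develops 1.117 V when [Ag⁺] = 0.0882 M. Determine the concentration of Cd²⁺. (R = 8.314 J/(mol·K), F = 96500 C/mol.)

From the Nernst equation, ln Q = nF(E° − E)/RT = 2×96500×(1.20 − 1.117)/(8.314×340) = 5.667, so Q = 289.
With Q = [Cd²⁺]/[Ag⁺]^2 and the known concentrations, [Cd²⁺] in the numerator gives [Cd²⁺] = 2.2 M.

2.2 M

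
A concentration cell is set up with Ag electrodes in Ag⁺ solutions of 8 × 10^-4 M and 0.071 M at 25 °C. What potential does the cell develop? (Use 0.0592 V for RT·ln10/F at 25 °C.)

0.12 V

Both half-cells are Ag⁺/Ag, so E°_cell = 0. The concentrated side is the cathode; the cell reaction moves Ag⁺ from high to low concentration with n = 1.
Q = [Ag⁺]_dilute/[Ag⁺]_conc = 8 × 10^-4/0.071 = 0.0113.
E = 0 − (0.0592/1) log Q = −(0.0592/1)(-1.948) = 0.1153 V.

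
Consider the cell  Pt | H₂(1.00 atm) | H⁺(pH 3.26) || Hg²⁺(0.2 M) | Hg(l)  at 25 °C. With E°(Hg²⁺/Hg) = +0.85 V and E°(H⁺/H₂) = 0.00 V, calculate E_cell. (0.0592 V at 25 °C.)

The Hg²⁺/Hg couple is the cathode, so E°_cell = 0.85 V; n = 2.
[H⁺] = 10^(−3.26) = 5.5 × 10^-4 M, and Q = [H⁺]^2 / ([Hg²⁺]·P(H₂)) = 1.51 × 10^-6.
E = E° − (0.0592/2) log Q = 0.85 − (0.0592/2)(-5.821) = 1.022 V.

1.02 V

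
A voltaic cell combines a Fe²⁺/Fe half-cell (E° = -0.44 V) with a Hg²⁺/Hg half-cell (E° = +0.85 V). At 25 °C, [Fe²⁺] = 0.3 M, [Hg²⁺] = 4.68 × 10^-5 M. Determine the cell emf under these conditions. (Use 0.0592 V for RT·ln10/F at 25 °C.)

The Hg²⁺/Hg couple has the higher reduction potential and acts as the cathode, so E°_cell = +0.85 − (-0.44) = 1.29 V.
Balancing electrons gives n = 2; the reaction quotient is Q = [Fe²⁺]/[Hg²⁺] = 6410.
At 25 °C, E = E° − (0.0592/n) log Q = 1.29 − (0.0592/2)(3.807) = 1.290 − 0.113 = 1.177 V.

1.18 V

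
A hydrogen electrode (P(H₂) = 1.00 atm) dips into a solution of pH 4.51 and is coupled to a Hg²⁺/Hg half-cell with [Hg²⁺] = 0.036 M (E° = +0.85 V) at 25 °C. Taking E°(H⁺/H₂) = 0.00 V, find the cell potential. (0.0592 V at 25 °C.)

1.07 V

The Hg²⁺/Hg couple is the cathode, so E°_cell = 0.85 V; n = 2.
[H⁺] = 10^(−4.51) = 3.1 × 10^-5 M, and Q = [H⁺]^2 / ([Hg²⁺]·P(H₂)) = 2.65 × 10^-8.
E = E° − (0.0592/2) log Q = 0.85 − (0.0592/2)(-7.576) = 1.074 V.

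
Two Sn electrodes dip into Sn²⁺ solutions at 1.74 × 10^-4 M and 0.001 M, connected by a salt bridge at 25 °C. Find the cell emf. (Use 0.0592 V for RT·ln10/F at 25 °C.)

0.022 V

Both half-cells are Sn²⁺/Sn, so E°_cell = 0. The concentrated side is the cathode; the cell reaction moves Sn²⁺ from high to low concentration with n = 2.
Q = [Sn²⁺]_dilute/[Sn²⁺]_conc = 1.74 × 10^-4/0.001 = 0.174.
E = 0 − (0.0592/2) log Q = −(0.0592/2)(-0.759) = 0.0225 V.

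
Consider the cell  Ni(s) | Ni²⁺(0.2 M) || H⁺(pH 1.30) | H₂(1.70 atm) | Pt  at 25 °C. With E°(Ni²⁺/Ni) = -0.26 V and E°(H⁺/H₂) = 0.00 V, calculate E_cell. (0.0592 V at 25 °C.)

0.20 V

The hydrogen couple is the cathode, so E°_cell = 0.26 V; n = 2.
[H⁺] = 10^(−1.30) = 0.050 M, and Q = [Ni²⁺]·P(H₂) / [H⁺]^2 = 135.
E = E° − (0.0592/2) log Q = 0.26 − (0.0592/2)(2.131) = 0.197 V.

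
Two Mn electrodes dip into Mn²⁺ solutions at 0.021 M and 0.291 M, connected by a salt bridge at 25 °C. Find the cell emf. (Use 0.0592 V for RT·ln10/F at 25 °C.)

0.034 V

Both half-cells are Mn²⁺/Mn, so E°_cell = 0. The concentrated side is the cathode; the cell reaction moves Mn²⁺ from high to low concentration with n = 2.
Q = [Mn²⁺]_dilute/[Mn²⁺]_conc = 0.021/0.291 = 0.0722.
E = 0 − (0.0592/2) log Q = −(0.0592/2)(-1.142) = 0.0338 V.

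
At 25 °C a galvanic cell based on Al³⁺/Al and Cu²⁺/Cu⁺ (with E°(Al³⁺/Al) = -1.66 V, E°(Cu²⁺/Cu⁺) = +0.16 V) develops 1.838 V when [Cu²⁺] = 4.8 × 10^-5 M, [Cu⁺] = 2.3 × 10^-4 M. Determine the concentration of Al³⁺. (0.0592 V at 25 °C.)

From the Nernst equation, log Q = n(E° − E)/0.0592 = 3(1.82 − 1.838)/0.0592 = -0.912, so Q = 0.122.
With Q = [Al³⁺]·[Cu⁺]^3/[Cu²⁺]^3 and the known concentrations, [Al³⁺] in the numerator gives [Al³⁺] = 0.0011 M.

0.0011 M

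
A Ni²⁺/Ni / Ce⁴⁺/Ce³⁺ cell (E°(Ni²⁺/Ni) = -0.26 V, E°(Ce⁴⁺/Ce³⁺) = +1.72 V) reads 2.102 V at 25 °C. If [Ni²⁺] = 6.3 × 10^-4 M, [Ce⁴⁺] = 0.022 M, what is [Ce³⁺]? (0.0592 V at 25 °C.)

From the Nernst equation, log Q = n(E° − E)/0.0592 = 2(1.98 − 2.102)/0.0592 = -4.122, so Q = 7.56 × 10^-5.
With Q = [Ni²⁺]·[Ce³⁺]^2/[Ce⁴⁺]^2 and the known concentrations, [Ce³⁺]^2 in the numerator gives [Ce³⁺] = 0.0076 M.

0.0076 M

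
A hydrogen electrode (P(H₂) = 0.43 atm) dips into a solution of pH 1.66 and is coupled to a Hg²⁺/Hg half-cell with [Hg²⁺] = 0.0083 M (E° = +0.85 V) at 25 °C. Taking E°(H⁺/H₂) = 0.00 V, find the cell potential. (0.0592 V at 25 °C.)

The Hg²⁺/Hg couple is the cathode, so E°_cell = 0.85 V; n = 2.
[H⁺] = 10^(−1.66) = 0.022 M, and Q = [H⁺]^2 / ([Hg²⁺]·P(H₂)) = 0.134.
E = E° − (0.0592/2) log Q = 0.85 − (0.0592/2)(-0.873) = 0.876 V.

0.88 V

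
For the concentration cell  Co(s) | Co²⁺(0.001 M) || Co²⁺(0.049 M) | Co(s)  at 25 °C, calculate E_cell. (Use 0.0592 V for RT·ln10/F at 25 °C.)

Both half-cells are Co²⁺/Co, so E°_cell = 0. The concentrated side is the cathode; the cell reaction moves Co²⁺ from high to low concentration with n = 2.
Q = [Co²⁺]_dilute/[Co²⁺]_conc = 0.001/0.049 = 0.0204.
E = 0 − (0.0592/2) log Q = −(0.0592/2)(-1.690) = 0.0500 V.

0.050 V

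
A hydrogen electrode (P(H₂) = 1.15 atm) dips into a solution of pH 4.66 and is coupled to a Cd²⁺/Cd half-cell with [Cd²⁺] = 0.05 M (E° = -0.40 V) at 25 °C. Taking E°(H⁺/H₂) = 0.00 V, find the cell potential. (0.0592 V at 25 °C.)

The hydrogen couple is the cathode, so E°_cell = 0.40 V; n = 2.
[H⁺] = 10^(−4.66) = 2.2 × 10^-5 M, and Q = [Cd²⁺]·P(H₂) / [H⁺]^2 = 1.2 × 10^8.
E = E° − (0.0592/2) log Q = 0.40 − (0.0592/2)(8.080) = 0.161 V.

0.16 V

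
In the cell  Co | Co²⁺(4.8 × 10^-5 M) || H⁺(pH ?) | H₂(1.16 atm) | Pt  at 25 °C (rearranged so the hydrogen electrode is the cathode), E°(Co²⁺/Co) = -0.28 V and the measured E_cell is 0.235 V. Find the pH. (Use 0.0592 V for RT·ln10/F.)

pH = 2.89

E°_cell = 0.28 V and n = 2.
log Q = n(E° − E)/0.0592 = 2×(0.28 − 0.235)/0.0592 = 1.520.
With Q = [Co²⁺]·P(H₂) / [H⁺]^2, solving for [H⁺] gives log[H⁺] = -2.887, so pH = 2.89.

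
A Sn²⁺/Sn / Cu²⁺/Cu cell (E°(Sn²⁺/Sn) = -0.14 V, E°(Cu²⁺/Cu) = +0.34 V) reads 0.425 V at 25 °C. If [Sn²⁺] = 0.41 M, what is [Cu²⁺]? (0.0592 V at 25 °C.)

From the Nernst equation, log Q = n(E° − E)/0.0592 = 2(0.48 − 0.425)/0.0592 = 1.858, so Q = 72.1.
With Q = [Sn²⁺]/[Cu²⁺] and the known concentrations, [Cu²⁺] in the denominator gives [Cu²⁺] = 0.0057 M.

0.0057 M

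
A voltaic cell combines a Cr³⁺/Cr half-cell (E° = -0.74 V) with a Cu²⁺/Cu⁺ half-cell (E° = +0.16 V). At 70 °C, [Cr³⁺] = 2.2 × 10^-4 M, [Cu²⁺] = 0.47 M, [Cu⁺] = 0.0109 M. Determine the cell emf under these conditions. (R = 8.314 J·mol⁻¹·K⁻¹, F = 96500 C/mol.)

The Cu²⁺/Cu⁺ couple has the higher reduction potential and acts as the cathode, so E°_cell = +0.16 − (-0.74) = 0.90 V.
Balancing electrons gives n = 3; the reaction quotient is Q = [Cr³⁺]·[Cu⁺]^3/[Cu²⁺]^3 = 2.74 × 10^-9.
E = E° − (RT/nF) ln Q = 0.90 − (8.314×343)/(3×96500) × (-19.714) = 0.900 + 0.194 = 1.094 V.

1.09 V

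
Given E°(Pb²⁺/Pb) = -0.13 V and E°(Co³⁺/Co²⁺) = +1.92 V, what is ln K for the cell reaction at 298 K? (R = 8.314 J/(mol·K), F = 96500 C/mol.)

ln K = 159.7

E°_cell = +1.92 − (-0.13) = 2.05 V, with n = 2 electrons transferred.
At equilibrium E = 0, so the Nernst equation gives ln K = nFE°/RT = (2)(96500)(2.05)/((8.314)(298)) = 159.69.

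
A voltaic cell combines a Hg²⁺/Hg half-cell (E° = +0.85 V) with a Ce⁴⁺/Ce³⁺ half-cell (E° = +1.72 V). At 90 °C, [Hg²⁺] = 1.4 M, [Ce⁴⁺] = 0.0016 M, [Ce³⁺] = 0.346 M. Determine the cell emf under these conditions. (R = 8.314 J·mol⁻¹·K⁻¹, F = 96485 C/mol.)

The Ce⁴⁺/Ce³⁺ couple has the higher reduction potential and acts as the cathode, so E°_cell = +1.72 − (+0.85) = 0.87 V.
Balancing electrons gives n = 2; the reaction quotient is Q = [Hg²⁺]·[Ce³⁺]^2/[Ce⁴⁺]^2 = 6.55 × 10^4.
E = E° − (RT/nF) ln Q = 0.87 − (8.314×363)/(2×96485) × (11.089) = 0.870 − 0.173 = 0.697 V.

0.697 V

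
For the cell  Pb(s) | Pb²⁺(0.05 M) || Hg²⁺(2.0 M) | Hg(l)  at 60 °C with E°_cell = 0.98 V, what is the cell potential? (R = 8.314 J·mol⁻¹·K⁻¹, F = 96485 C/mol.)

Balancing electrons gives n = 2; the reaction quotient is Q = [Pb²⁺]/[Hg²⁺] = 0.0250.
E = E° − (RT/nF) ln Q = 0.98 − (8.314×333)/(2×96485) × (-3.689) = 0.980 + 0.053 = 1.033 V.

1.03 V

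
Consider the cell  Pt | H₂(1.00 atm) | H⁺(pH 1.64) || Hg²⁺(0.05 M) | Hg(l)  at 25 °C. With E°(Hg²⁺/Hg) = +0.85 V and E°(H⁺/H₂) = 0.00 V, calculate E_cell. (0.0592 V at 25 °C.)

The Hg²⁺/Hg couple is the cathode, so E°_cell = 0.85 V; n = 2.
[H⁺] = 10^(−1.64) = 0.023 M, and Q = [H⁺]^2 / ([Hg²⁺]·P(H₂)) = 0.0105.
E = E° − (0.0592/2) log Q = 0.85 − (0.0592/2)(-1.979) = 0.909 V.

0.91 V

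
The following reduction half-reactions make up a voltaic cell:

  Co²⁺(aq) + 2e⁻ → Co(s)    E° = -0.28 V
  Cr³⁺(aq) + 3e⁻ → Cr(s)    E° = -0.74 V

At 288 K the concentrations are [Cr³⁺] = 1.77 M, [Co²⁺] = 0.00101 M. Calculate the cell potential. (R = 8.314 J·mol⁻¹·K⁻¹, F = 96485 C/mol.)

The Co²⁺/Co couple has the higher reduction potential and acts as the cathode, so E°_cell = -0.28 − (-0.74) = 0.46 V.
Balancing electrons gives n = 6; the reaction quotient is Q = [Cr³⁺]^2/[Co²⁺]^3 = 3.04 × 10^9.
E = E° − (RT/nF) ln Q = 0.46 − (8.314×288)/(6×96485) × (21.835) = 0.460 − 0.090 = 0.370 V.

0.370 V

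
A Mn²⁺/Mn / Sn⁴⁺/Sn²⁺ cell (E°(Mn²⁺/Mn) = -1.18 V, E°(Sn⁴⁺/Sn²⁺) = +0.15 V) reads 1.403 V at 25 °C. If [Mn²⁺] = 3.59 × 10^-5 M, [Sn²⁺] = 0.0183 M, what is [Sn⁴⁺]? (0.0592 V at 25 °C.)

From the Nernst equation, log Q = n(E° − E)/0.0592 = 2(1.33 − 1.403)/0.0592 = -2.466, so Q = 0.00342.
With Q = [Mn²⁺]·[Sn²⁺]/[Sn⁴⁺] and the known concentrations, [Sn⁴⁺] in the denominator gives [Sn⁴⁺] = 1.9 × 10^-4 M.

1.9 × 10^-4 M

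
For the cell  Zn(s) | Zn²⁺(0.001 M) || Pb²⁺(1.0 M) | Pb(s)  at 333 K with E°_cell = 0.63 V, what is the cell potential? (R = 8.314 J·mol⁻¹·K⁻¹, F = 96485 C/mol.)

Balancing electrons gives n = 2; the reaction quotient is Q = [Zn²⁺]/[Pb²⁺] = 0.00100.
E = E° − (RT/nF) ln Q = 0.63 − (8.314×333)/(2×96485) × (-6.908) = 0.630 + 0.099 = 0.729 V.

0.729 V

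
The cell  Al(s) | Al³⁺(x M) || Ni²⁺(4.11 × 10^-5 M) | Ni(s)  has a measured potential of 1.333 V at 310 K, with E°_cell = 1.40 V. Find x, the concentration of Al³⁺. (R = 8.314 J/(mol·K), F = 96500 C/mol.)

From the Nernst equation, ln Q = nF(E° − E)/RT = 6×96500×(1.40 − 1.333)/(8.314×310) = 15.052, so Q = 3.44 × 10^6.
With Q = [Al³⁺]^2/[Ni²⁺]^3 and the known concentrations, [Al³⁺]^2 in the numerator gives [Al³⁺] = 4.9 × 10^-4 M.

4.9 × 10^-4 M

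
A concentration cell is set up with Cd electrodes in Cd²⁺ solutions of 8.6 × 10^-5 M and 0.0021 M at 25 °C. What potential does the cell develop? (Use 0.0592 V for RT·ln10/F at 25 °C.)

0.041 V

Both half-cells are Cd²⁺/Cd, so E°_cell = 0. The concentrated side is the cathode; the cell reaction moves Cd²⁺ from high to low concentration with n = 2.
Q = [Cd²⁺]_dilute/[Cd²⁺]_conc = 8.6 × 10^-5/0.0021 = 0.0410.
E = 0 − (0.0592/2) log Q = −(0.0592/2)(-1.388) = 0.0411 V.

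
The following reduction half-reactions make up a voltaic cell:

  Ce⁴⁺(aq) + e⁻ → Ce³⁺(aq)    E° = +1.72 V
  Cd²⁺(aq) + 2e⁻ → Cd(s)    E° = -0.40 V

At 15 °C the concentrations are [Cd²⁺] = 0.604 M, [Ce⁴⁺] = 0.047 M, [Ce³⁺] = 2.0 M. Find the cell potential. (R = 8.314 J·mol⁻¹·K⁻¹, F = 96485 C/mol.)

The Ce⁴⁺/Ce³⁺ couple has the higher reduction potential and acts as the cathode, so E°_cell = +1.72 − (-0.40) = 2.12 V.
Balancing electrons gives n = 2; the reaction quotient is Q = [Cd²⁺]·[Ce³⁺]^2/[Ce⁴⁺]^2 = 1090.
E = E° − (RT/nF) ln Q = 2.12 − (8.314×288)/(2×96485) × (6.997) = 2.120 − 0.087 = 2.033 V.

2.03 V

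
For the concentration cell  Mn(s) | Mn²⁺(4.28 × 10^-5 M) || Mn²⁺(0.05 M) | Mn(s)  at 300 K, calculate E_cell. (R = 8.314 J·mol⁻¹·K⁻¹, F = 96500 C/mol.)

0.091 V

Both half-cells are Mn²⁺/Mn, so E°_cell = 0. The concentrated side is the cathode; the cell reaction moves Mn²⁺ from high to low concentration with n = 2.
Q = [Mn²⁺]_dilute/[Mn²⁺]_conc = 4.28 × 10^-5/0.05 = 8.56 × 10^-4.
E = 0 − (RT/nF) ln Q = −((8.314×300)/(2×96500))(-7.063) = 0.0913 V.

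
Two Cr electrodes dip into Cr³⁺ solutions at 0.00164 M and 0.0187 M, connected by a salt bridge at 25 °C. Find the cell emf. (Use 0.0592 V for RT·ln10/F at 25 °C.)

0.021 V

Both half-cells are Cr³⁺/Cr, so E°_cell = 0. The concentrated side is the cathode; the cell reaction moves Cr³⁺ from high to low concentration with n = 3.
Q = [Cr³⁺]_dilute/[Cr³⁺]_conc = 0.00164/0.0187 = 0.0877.
E = 0 − (0.0592/3) log Q = −(0.0592/3)(-1.057) = 0.0209 V.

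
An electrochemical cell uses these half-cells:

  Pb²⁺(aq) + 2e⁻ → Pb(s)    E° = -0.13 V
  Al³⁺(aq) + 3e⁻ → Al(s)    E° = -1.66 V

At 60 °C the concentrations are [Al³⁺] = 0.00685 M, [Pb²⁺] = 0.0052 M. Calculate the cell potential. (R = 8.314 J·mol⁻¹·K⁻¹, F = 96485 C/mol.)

The Pb²⁺/Pb couple has the higher reduction potential and acts as the cathode, so E°_cell = -0.13 − (-1.66) = 1.53 V.
Balancing electrons gives n = 6; the reaction quotient is Q = [Al³⁺]^2/[Pb²⁺]^3 = 334.
E = E° − (RT/nF) ln Q = 1.53 − (8.314×333)/(6×96485) × (5.810) = 1.530 − 0.028 = 1.502 V.

1.50 V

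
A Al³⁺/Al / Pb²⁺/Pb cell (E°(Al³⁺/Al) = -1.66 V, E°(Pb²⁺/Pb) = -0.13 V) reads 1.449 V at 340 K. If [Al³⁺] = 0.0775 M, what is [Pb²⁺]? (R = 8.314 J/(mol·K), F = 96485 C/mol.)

From the Nernst equation, ln Q = nF(E° − E)/RT = 6×96485×(1.53 − 1.449)/(8.314×340) = 16.589, so Q = 1.6 × 10^7.
With Q = [Al³⁺]^2/[Pb²⁺]^3 and the known concentrations, [Pb²⁺]^3 in the denominator gives [Pb²⁺] = 7.2 × 10^-4 M.

7.2 × 10^-4 M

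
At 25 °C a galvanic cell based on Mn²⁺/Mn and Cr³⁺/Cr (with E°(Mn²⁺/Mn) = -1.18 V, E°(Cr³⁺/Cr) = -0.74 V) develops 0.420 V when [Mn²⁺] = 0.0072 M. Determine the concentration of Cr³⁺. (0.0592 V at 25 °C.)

5.9 × 10^-5 M

From the Nernst equation, log Q = n(E° − E)/0.0592 = 6(0.44 − 0.420)/0.0592 = 2.027, so Q = 106.
With Q = [Mn²⁺]^3/[Cr³⁺]^2 and the known concentrations, [Cr³⁺]^2 in the denominator gives [Cr³⁺] = 5.9 × 10^-5 M.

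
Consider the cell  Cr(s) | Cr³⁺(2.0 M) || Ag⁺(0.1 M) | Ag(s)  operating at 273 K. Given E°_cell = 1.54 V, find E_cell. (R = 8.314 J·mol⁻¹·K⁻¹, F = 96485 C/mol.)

1.48 V

Balancing electrons gives n = 3; the reaction quotient is Q = [Cr³⁺]/[Ag⁺]^3 = 2000.
E = E° − (RT/nF) ln Q = 1.54 − (8.314×273)/(3×96485) × (7.601) = 1.540 − 0.060 = 1.480 V.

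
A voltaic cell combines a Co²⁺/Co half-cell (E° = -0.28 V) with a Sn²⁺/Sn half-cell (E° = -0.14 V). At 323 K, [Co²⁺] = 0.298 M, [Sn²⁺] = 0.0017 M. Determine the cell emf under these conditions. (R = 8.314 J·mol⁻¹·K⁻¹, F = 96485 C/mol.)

The Sn²⁺/Sn couple has the higher reduction potential and acts as the cathode, so E°_cell = -0.14 − (-0.28) = 0.14 V.
Balancing electrons gives n = 2; the reaction quotient is Q = [Co²⁺]/[Sn²⁺] = 175.
E = E° − (RT/nF) ln Q = 0.14 − (8.314×323)/(2×96485) × (5.166) = 0.140 − 0.072 = 0.068 V.

0.068 V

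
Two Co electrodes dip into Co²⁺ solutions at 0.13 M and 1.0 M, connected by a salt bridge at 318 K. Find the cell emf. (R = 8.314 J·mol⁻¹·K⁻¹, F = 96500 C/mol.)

0.028 V

Both half-cells are Co²⁺/Co, so E°_cell = 0. The concentrated side is the cathode; the cell reaction moves Co²⁺ from high to low concentration with n = 2.
Q = [Co²⁺]_dilute/[Co²⁺]_conc = 0.13/1.0 = 0.130.
E = 0 − (RT/nF) ln Q = −((8.314×318)/(2×96500))(-2.040) = 0.0279 V.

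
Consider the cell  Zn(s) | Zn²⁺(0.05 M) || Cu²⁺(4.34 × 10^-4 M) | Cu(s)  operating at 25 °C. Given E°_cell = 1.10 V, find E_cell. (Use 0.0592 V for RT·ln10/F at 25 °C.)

Balancing electrons gives n = 2; the reaction quotient is Q = [Zn²⁺]/[Cu²⁺] = 115.
At 25 °C, E = E° − (0.0592/n) log Q = 1.10 − (0.0592/2)(2.061) = 1.100 − 0.061 = 1.039 V.

1.04 V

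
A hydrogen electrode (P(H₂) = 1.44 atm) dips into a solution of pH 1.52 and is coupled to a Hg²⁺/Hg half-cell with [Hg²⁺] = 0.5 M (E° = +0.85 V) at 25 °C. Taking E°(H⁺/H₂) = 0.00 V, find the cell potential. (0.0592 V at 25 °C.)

0.94 V

The Hg²⁺/Hg couple is the cathode, so E°_cell = 0.85 V; n = 2.
[H⁺] = 10^(−1.52) = 0.030 M, and Q = [H⁺]^2 / ([Hg²⁺]·P(H₂)) = 0.00127.
E = E° − (0.0592/2) log Q = 0.85 − (0.0592/2)(-2.897) = 0.936 V.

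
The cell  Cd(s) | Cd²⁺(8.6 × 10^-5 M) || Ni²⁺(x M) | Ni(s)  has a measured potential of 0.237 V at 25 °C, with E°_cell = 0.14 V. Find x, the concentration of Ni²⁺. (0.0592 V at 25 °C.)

0.16 M

From the Nernst equation, log Q = n(E° − E)/0.0592 = 2(0.14 − 0.237)/0.0592 = -3.277, so Q = 5.28 × 10^-4.
With Q = [Cd²⁺]/[Ni²⁺] and the known concentrations, [Ni²⁺] in the denominator gives [Ni²⁺] = 0.16 M.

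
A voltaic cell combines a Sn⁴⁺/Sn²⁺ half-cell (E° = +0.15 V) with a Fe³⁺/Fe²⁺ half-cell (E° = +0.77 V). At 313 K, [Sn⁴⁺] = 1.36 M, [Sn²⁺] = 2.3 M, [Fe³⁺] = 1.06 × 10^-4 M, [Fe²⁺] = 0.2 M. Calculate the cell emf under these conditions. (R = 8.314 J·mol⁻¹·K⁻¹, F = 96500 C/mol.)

0.424 V

The Fe³⁺/Fe²⁺ couple has the higher reduction potential and acts as the cathode, so E°_cell = +0.77 − (+0.15) = 0.62 V.
Balancing electrons gives n = 2; the reaction quotient is Q = [Sn⁴⁺]·[Fe²⁺]^2/([Sn²⁺]·[Fe³⁺]^2) = 2.11 × 10^6.
E = E° − (RT/nF) ln Q = 0.62 − (8.314×313)/(2×96500) × (14.560) = 0.620 − 0.196 = 0.424 V.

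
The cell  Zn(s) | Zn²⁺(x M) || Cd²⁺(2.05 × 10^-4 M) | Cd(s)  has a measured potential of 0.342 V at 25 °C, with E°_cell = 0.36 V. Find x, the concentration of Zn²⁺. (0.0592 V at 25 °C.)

From the Nernst equation, log Q = n(E° − E)/0.0592 = 2(0.36 − 0.342)/0.0592 = 0.608, so Q = 4.06.
With Q = [Zn²⁺]/[Cd²⁺] and the known concentrations, [Zn²⁺] in the numerator gives [Zn²⁺] = 8.3 × 10^-4 M.

8.3 × 10^-4 M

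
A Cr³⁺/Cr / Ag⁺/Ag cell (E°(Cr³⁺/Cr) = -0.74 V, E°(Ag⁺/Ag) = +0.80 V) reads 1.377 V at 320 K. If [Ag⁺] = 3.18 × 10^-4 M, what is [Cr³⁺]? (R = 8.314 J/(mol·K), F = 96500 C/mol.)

0.0016 M

From the Nernst equation, ln Q = nF(E° − E)/RT = 3×96500×(1.54 − 1.377)/(8.314×320) = 17.737, so Q = 5.05 × 10^7.
With Q = [Cr³⁺]/[Ag⁺]^3 and the known concentrations, [Cr³⁺] in the numerator gives [Cr³⁺] = 0.0016 M.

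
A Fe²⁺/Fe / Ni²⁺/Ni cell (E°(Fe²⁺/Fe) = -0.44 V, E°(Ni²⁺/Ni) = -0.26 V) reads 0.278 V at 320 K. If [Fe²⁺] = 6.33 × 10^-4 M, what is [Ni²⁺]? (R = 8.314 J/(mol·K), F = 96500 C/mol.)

0.77 M

From the Nernst equation, ln Q = nF(E° − E)/RT = 2×96500×(0.18 − 0.278)/(8.314×320) = -7.109, so Q = 8.18 × 10^-4.
With Q = [Fe²⁺]/[Ni²⁺] and the known concentrations, [Ni²⁺] in the denominator gives [Ni²⁺] = 0.77 M.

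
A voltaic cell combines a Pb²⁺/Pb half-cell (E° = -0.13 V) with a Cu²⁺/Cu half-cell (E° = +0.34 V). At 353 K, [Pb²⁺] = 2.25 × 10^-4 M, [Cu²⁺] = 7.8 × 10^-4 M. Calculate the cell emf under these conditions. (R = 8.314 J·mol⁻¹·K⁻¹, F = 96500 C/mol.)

The Cu²⁺/Cu couple has the higher reduction potential and acts as the cathode, so E°_cell = +0.34 − (-0.13) = 0.47 V.
Balancing electrons gives n = 2; the reaction quotient is Q = [Pb²⁺]/[Cu²⁺] = 0.288.
E = E° − (RT/nF) ln Q = 0.47 − (8.314×353)/(2×96500) × (-1.243) = 0.470 + 0.019 = 0.489 V.

0.489 V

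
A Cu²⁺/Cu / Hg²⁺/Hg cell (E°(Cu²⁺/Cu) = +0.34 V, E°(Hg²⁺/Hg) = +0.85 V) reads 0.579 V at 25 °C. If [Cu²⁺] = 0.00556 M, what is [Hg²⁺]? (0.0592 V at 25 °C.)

1.2 M

From the Nernst equation, log Q = n(E° − E)/0.0592 = 2(0.51 − 0.579)/0.0592 = -2.331, so Q = 0.00467.
With Q = [Cu²⁺]/[Hg²⁺] and the known concentrations, [Hg²⁺] in the denominator gives [Hg²⁺] = 1.2 M.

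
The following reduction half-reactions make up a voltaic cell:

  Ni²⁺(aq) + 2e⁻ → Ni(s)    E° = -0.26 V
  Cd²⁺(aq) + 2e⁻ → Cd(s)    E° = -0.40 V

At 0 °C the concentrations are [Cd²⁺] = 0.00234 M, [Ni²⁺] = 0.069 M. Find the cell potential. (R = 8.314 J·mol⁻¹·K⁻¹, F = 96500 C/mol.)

0.180 V

The Ni²⁺/Ni couple has the higher reduction potential and acts as the cathode, so E°_cell = -0.26 − (-0.40) = 0.14 V.
Balancing electrons gives n = 2; the reaction quotient is Q = [Cd²⁺]/[Ni²⁺] = 0.0339.
E = E° − (RT/nF) ln Q = 0.14 − (8.314×273)/(2×96500) × (-3.384) = 0.140 + 0.040 = 0.180 V.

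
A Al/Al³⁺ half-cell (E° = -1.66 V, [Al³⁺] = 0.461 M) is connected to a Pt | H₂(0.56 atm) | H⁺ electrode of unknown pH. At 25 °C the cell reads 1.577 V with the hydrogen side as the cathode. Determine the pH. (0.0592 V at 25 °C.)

E°_cell = 1.66 V and n = 6.
log Q = n(E° − E)/0.0592 = 6×(1.66 − 1.577)/0.0592 = 8.412.
With Q = [Al³⁺]^2·P(H₂)^3 / [H⁺]^6, solving for [H⁺] gives log[H⁺] = -1.640, so pH = 1.64.

pH = 1.64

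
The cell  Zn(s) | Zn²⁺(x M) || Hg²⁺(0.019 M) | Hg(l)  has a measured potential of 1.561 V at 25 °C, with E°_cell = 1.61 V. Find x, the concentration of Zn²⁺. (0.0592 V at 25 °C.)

0.86 M

From the Nernst equation, log Q = n(E° − E)/0.0592 = 2(1.61 − 1.561)/0.0592 = 1.655, so Q = 45.2.
With Q = [Zn²⁺]/[Hg²⁺] and the known concentrations, [Zn²⁺] in the numerator gives [Zn²⁺] = 0.86 M.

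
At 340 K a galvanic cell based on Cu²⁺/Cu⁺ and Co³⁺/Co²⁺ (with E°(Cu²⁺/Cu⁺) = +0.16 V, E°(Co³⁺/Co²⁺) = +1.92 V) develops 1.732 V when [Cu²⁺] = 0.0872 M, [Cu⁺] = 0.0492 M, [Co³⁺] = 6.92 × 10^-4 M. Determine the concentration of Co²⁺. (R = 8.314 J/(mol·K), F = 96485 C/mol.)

From the Nernst equation, ln Q = nF(E° − E)/RT = 1×96485×(1.76 − 1.732)/(8.314×340) = 0.956, so Q = 2.60.
With Q = [Cu²⁺]·[Co²⁺]/([Cu⁺]·[Co³⁺]) and the known concentrations, [Co²⁺] in the numerator gives [Co²⁺] = 0.001 M.

0.001 M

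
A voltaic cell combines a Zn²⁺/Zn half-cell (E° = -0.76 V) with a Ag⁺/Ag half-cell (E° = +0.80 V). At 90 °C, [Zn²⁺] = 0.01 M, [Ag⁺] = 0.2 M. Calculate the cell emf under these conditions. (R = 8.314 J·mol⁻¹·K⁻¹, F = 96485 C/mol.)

The Ag⁺/Ag couple has the higher reduction potential and acts as the cathode, so E°_cell = +0.80 − (-0.76) = 1.56 V.
Balancing electrons gives n = 2; the reaction quotient is Q = [Zn²⁺]/[Ag⁺]^2 = 0.250.
E = E° − (RT/nF) ln Q = 1.56 − (8.314×363)/(2×96485) × (-1.386) = 1.560 + 0.022 = 1.582 V.

1.58 V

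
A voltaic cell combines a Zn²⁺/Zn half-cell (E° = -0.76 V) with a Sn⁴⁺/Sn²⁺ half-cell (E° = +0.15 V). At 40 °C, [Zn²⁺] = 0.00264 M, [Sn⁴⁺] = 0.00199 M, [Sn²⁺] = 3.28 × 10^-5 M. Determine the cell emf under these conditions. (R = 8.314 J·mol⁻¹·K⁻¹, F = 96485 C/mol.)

1.05 V

The Sn⁴⁺/Sn²⁺ couple has the higher reduction potential and acts as the cathode, so E°_cell = +0.15 − (-0.76) = 0.91 V.
Balancing electrons gives n = 2; the reaction quotient is Q = [Zn²⁺]·[Sn²⁺]/[Sn⁴⁺] = 4.35 × 10^-5.
E = E° − (RT/nF) ln Q = 0.91 − (8.314×313)/(2×96485) × (-10.042) = 0.910 + 0.135 = 1.045 V.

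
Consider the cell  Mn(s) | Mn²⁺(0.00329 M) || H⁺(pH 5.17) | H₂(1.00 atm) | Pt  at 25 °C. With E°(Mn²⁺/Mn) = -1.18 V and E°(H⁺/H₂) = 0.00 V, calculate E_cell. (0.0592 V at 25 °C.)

The hydrogen couple is the cathode, so E°_cell = 1.18 V; n = 2.
[H⁺] = 10^(−5.17) = 6.8 × 10^-6 M, and Q = [Mn²⁺]·P(H₂) / [H⁺]^2 = 7.2 × 10^7.
E = E° − (0.0592/2) log Q = 1.18 − (0.0592/2)(7.857) = 0.947 V.

0.95 V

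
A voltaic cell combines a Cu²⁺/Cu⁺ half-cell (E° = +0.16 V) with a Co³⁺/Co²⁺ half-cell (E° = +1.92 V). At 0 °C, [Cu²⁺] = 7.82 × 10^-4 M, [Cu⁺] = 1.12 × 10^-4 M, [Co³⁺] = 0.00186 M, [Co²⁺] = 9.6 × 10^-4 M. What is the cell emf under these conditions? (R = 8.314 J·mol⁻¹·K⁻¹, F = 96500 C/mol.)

The Co³⁺/Co²⁺ couple has the higher reduction potential and acts as the cathode, so E°_cell = +1.92 − (+0.16) = 1.76 V.
Balancing electrons gives n = 1; the reaction quotient is Q = [Cu²⁺]·[Co²⁺]/([Cu⁺]·[Co³⁺]) = 3.60.
E = E° − (RT/nF) ln Q = 1.76 − (8.314×273)/(1×96500) × (1.282) = 1.760 − 0.030 = 1.730 V.

1.73 V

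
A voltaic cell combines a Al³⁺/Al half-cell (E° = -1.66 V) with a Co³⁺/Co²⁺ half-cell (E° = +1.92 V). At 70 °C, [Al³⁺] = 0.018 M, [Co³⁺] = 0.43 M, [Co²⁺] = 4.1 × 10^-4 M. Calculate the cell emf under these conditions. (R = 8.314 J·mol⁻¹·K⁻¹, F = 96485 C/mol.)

The Co³⁺/Co²⁺ couple has the higher reduction potential and acts as the cathode, so E°_cell = +1.92 − (-1.66) = 3.58 V.
Balancing electrons gives n = 3; the reaction quotient is Q = [Al³⁺]·[Co²⁺]^3/[Co³⁺]^3 = 1.56 × 10^-11.
E = E° − (RT/nF) ln Q = 3.58 − (8.314×343)/(3×96485) × (-24.884) = 3.580 + 0.245 = 3.825 V.

3.83 V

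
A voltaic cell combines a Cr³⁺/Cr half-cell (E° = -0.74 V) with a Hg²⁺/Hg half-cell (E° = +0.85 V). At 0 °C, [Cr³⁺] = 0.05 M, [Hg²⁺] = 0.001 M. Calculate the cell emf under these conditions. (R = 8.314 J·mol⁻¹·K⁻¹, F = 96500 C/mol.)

The Hg²⁺/Hg couple has the higher reduction potential and acts as the cathode, so E°_cell = +0.85 − (-0.74) = 1.59 V.
Balancing electrons gives n = 6; the reaction quotient is Q = [Cr³⁺]^2/[Hg²⁺]^3 = 2.5 × 10^6.
E = E° − (RT/nF) ln Q = 1.59 − (8.314×273)/(6×96500) × (14.732) = 1.590 − 0.058 = 1.532 V.

1.53 V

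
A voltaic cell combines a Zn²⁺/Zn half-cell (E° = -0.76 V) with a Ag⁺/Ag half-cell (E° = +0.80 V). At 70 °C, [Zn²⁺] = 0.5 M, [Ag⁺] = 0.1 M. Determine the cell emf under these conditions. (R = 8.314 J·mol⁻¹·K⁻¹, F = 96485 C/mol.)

The Ag⁺/Ag couple has the higher reduction potential and acts as the cathode, so E°_cell = +0.80 − (-0.76) = 1.56 V.
Balancing electrons gives n = 2; the reaction quotient is Q = [Zn²⁺]/[Ag⁺]^2 = 50.0.
E = E° − (RT/nF) ln Q = 1.56 − (8.314×343)/(2×96485) × (3.912) = 1.560 − 0.058 = 1.502 V.

1.50 V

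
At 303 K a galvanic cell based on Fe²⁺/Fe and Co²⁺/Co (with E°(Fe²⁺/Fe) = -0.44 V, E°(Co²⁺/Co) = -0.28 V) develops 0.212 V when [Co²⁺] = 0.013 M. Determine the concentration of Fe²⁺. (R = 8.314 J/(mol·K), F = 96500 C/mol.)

From the Nernst equation, ln Q = nF(E° − E)/RT = 2×96500×(0.16 − 0.212)/(8.314×303) = -3.984, so Q = 0.0186.
With Q = [Fe²⁺]/[Co²⁺] and the known concentrations, [Fe²⁺] in the numerator gives [Fe²⁺] = 2.4 × 10^-4 M.

2.4 × 10^-4 M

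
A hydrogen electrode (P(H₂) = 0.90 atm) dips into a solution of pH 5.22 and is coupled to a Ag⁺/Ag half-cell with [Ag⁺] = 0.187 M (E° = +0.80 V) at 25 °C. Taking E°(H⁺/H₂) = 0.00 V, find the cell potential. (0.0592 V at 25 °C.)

The Ag⁺/Ag couple is the cathode, so E°_cell = 0.80 V; n = 2.
[H⁺] = 10^(−5.22) = 6 × 10^-6 M, and Q = [H⁺]^2 / ([Ag⁺]^2·P(H₂)) = 1.15 × 10^-9.
E = E° − (0.0592/2) log Q = 0.80 − (0.0592/2)(-8.938) = 1.065 V.

1.06 V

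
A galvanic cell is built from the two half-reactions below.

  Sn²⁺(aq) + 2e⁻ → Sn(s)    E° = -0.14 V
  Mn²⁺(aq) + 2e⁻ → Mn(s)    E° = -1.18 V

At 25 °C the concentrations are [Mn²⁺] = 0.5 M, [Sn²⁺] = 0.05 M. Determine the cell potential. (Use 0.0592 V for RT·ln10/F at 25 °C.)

The Sn²⁺/Sn couple has the higher reduction potential and acts as the cathode, so E°_cell = -0.14 − (-1.18) = 1.04 V.
Balancing electrons gives n = 2; the reaction quotient is Q = [Mn²⁺]/[Sn²⁺] = 10.0.
At 25 °C, E = E° − (0.0592/n) log Q = 1.04 − (0.0592/2)(1.000) = 1.040 − 0.030 = 1.010 V.

1.01 V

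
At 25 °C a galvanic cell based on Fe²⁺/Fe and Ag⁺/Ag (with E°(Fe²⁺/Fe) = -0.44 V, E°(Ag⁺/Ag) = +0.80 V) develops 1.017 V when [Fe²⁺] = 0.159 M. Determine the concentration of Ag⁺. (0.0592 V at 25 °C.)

From the Nernst equation, log Q = n(E° − E)/0.0592 = 2(1.24 − 1.017)/0.0592 = 7.534, so Q = 3.42 × 10^7.
With Q = [Fe²⁺]/[Ag⁺]^2 and the known concentrations, [Ag⁺]^2 in the denominator gives [Ag⁺] = 6.8 × 10^-5 M.

6.8 × 10^-5 M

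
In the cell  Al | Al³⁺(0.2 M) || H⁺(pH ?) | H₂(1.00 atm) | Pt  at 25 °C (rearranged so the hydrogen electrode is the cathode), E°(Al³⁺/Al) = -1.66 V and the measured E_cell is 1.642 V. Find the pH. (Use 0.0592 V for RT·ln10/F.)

pH = 0.54

E°_cell = 1.66 V and n = 6.
log Q = n(E° − E)/0.0592 = 6×(1.66 − 1.642)/0.0592 = 1.824.
With Q = [Al³⁺]^2·P(H₂)^3 / [H⁺]^6, solving for [H⁺] gives log[H⁺] = -0.537, so pH = 0.54.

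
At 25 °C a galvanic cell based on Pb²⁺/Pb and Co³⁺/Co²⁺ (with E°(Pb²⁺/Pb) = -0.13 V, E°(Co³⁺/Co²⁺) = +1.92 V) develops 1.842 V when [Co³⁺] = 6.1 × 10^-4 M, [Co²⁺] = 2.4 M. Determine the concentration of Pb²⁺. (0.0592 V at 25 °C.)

From the Nernst equation, log Q = n(E° − E)/0.0592 = 2(2.05 − 1.842)/0.0592 = 7.027, so Q = 1.06 × 10^7.
With Q = [Pb²⁺]·[Co²⁺]^2/[Co³⁺]^2 and the known concentrations, [Pb²⁺] in the numerator gives [Pb²⁺] = 0.69 M.

0.69 M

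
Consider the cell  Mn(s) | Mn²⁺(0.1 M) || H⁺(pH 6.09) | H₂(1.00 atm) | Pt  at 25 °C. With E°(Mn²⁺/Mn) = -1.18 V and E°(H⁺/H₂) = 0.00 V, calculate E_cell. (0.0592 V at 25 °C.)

The hydrogen couple is the cathode, so E°_cell = 1.18 V; n = 2.
[H⁺] = 10^(−6.09) = 8.1 × 10^-7 M, and Q = [Mn²⁺]·P(H₂) / [H⁺]^2 = 1.51 × 10^11.
E = E° − (0.0592/2) log Q = 1.18 − (0.0592/2)(11.180) = 0.849 V.

0.85 V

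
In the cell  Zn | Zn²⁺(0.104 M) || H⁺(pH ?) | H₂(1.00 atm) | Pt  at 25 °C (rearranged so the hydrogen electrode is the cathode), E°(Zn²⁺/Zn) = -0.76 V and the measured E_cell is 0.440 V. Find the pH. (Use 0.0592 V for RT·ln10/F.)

pH = 5.90

E°_cell = 0.76 V and n = 2.
log Q = n(E° − E)/0.0592 = 2×(0.76 − 0.440)/0.0592 = 10.811.
With Q = [Zn²⁺]·P(H₂) / [H⁺]^2, solving for [H⁺] gives log[H⁺] = -5.897, so pH = 5.90.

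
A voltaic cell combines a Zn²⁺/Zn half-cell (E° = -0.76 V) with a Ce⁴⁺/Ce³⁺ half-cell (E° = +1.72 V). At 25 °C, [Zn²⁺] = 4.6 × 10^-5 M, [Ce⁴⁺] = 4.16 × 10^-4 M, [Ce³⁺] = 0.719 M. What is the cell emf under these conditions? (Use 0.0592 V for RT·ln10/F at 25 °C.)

The Ce⁴⁺/Ce³⁺ couple has the higher reduction potential and acts as the cathode, so E°_cell = +1.72 − (-0.76) = 2.48 V.
Balancing electrons gives n = 2; the reaction quotient is Q = [Zn²⁺]·[Ce³⁺]^2/[Ce⁴⁺]^2 = 137.
At 25 °C, E = E° − (0.0592/n) log Q = 2.48 − (0.0592/2)(2.138) = 2.480 − 0.063 = 2.417 V.

2.42 V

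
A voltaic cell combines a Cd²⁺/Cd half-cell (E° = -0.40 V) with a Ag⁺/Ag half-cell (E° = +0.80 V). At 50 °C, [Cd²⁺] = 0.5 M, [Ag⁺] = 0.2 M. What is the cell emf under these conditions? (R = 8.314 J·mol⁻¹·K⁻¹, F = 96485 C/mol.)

1.16 V

The Ag⁺/Ag couple has the higher reduction potential and acts as the cathode, so E°_cell = +0.80 − (-0.40) = 1.20 V.
Balancing electrons gives n = 2; the reaction quotient is Q = [Cd²⁺]/[Ag⁺]^2 = 12.5.
E = E° − (RT/nF) ln Q = 1.20 − (8.314×323)/(2×96485) × (2.526) = 1.200 − 0.035 = 1.165 V.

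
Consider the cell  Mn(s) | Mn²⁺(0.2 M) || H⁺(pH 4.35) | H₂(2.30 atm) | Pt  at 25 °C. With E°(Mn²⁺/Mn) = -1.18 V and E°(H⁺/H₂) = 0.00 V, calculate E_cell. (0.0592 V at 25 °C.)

0.93 V

The hydrogen couple is the cathode, so E°_cell = 1.18 V; n = 2.
[H⁺] = 10^(−4.35) = 4.5 × 10^-5 M, and Q = [Mn²⁺]·P(H₂) / [H⁺]^2 = 2.31 × 10^8.
E = E° − (0.0592/2) log Q = 1.18 − (0.0592/2)(8.363) = 0.932 V.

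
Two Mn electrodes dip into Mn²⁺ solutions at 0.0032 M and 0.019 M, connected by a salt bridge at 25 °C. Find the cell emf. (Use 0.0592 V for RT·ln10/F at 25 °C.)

0.023 V

Both half-cells are Mn²⁺/Mn, so E°_cell = 0. The concentrated side is the cathode; the cell reaction moves Mn²⁺ from high to low concentration with n = 2.
Q = [Mn²⁺]_dilute/[Mn²⁺]_conc = 0.0032/0.019 = 0.168.
E = 0 − (0.0592/2) log Q = −(0.0592/2)(-0.774) = 0.0229 V.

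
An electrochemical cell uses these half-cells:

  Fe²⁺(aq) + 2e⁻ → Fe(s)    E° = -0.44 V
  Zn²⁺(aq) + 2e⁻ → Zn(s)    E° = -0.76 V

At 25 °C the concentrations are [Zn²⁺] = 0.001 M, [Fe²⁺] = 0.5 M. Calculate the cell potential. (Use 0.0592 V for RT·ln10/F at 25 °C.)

The Fe²⁺/Fe couple has the higher reduction potential and acts as the cathode, so E°_cell = -0.44 − (-0.76) = 0.32 V.
Balancing electrons gives n = 2; the reaction quotient is Q = [Zn²⁺]/[Fe²⁺] = 0.00200.
At 25 °C, E = E° − (0.0592/n) log Q = 0.32 − (0.0592/2)(-2.699) = 0.320 + 0.080 = 0.400 V.

0.400 V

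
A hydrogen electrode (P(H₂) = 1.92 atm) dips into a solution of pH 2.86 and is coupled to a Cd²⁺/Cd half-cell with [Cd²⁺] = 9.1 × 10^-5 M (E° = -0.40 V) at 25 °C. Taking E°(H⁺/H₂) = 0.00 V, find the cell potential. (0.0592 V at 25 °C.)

The hydrogen couple is the cathode, so E°_cell = 0.40 V; n = 2.
[H⁺] = 10^(−2.86) = 0.0014 M, and Q = [Cd²⁺]·P(H₂) / [H⁺]^2 = 91.7.
E = E° − (0.0592/2) log Q = 0.40 − (0.0592/2)(1.962) = 0.342 V.

0.34 V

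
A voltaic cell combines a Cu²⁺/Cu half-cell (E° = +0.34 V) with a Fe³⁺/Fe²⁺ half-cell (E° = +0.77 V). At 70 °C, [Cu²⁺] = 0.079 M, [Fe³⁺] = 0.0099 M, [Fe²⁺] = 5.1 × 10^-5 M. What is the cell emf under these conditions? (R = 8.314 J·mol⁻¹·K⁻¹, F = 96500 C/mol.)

0.623 V

The Fe³⁺/Fe²⁺ couple has the higher reduction potential and acts as the cathode, so E°_cell = +0.77 − (+0.34) = 0.43 V.
Balancing electrons gives n = 2; the reaction quotient is Q = [Cu²⁺]·[Fe²⁺]^2/[Fe³⁺]^2 = 2.1 × 10^-6.
E = E° − (RT/nF) ln Q = 0.43 − (8.314×343)/(2×96500) × (-13.075) = 0.430 + 0.193 = 0.623 V.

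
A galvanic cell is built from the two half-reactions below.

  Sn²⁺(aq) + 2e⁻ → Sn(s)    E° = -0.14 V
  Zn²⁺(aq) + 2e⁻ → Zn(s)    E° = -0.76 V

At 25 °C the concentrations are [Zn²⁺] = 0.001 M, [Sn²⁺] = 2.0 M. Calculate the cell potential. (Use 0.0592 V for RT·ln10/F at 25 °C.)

The Sn²⁺/Sn couple has the higher reduction potential and acts as the cathode, so E°_cell = -0.14 − (-0.76) = 0.62 V.
Balancing electrons gives n = 2; the reaction quotient is Q = [Zn²⁺]/[Sn²⁺] = 5 × 10^-4.
At 25 °C, E = E° − (0.0592/n) log Q = 0.62 − (0.0592/2)(-3.301) = 0.620 + 0.098 = 0.718 V.

0.718 V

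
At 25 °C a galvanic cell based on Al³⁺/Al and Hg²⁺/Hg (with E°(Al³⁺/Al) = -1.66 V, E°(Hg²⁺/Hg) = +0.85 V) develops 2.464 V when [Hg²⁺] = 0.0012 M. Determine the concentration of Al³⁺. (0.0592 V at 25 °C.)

From the Nernst equation, log Q = n(E° − E)/0.0592 = 6(2.51 − 2.464)/0.0592 = 4.662, so Q = 4.59 × 10^4.
With Q = [Al³⁺]^2/[Hg²⁺]^3 and the known concentrations, [Al³⁺]^2 in the numerator gives [Al³⁺] = 0.0089 M.

0.0089 M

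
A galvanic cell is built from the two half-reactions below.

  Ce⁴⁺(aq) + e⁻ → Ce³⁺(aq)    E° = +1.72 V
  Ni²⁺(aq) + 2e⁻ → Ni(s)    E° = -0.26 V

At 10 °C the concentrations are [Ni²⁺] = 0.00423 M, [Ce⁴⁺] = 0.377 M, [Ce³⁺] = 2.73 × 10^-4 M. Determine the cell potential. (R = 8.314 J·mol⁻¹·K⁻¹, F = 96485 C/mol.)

The Ce⁴⁺/Ce³⁺ couple has the higher reduction potential and acts as the cathode, so E°_cell = +1.72 − (-0.26) = 1.98 V.
Balancing electrons gives n = 2; the reaction quotient is Q = [Ni²⁺]·[Ce³⁺]^2/[Ce⁴⁺]^2 = 2.22 × 10^-9.
E = E° − (RT/nF) ln Q = 1.98 − (8.314×283)/(2×96485) × (-19.927) = 1.980 + 0.243 = 2.223 V.

2.22 V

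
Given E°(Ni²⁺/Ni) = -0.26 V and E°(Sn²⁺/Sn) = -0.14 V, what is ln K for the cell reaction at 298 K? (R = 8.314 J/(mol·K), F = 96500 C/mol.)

E°_cell = -0.14 − (-0.26) = 0.12 V, with n = 2 electrons transferred.
At equilibrium E = 0, so the Nernst equation gives ln K = nFE°/RT = (2)(96500)(0.12)/((8.314)(298)) = 9.35.

ln K = 9.3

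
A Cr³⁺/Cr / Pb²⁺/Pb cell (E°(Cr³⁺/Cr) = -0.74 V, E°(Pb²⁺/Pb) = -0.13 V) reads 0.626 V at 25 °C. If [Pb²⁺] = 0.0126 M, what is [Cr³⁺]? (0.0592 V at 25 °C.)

From the Nernst equation, log Q = n(E° − E)/0.0592 = 6(0.61 − 0.626)/0.0592 = -1.622, so Q = 0.0239.
With Q = [Cr³⁺]^2/[Pb²⁺]^3 and the known concentrations, [Cr³⁺]^2 in the numerator gives [Cr³⁺] = 2.2 × 10^-4 M.

2.2 × 10^-4 M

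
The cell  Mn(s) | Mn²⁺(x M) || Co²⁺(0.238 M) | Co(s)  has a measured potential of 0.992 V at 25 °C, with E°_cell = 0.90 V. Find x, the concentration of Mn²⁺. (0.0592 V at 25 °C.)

From the Nernst equation, log Q = n(E° − E)/0.0592 = 2(0.90 − 0.992)/0.0592 = -3.108, so Q = 7.8 × 10^-4.
With Q = [Mn²⁺]/[Co²⁺] and the known concentrations, [Mn²⁺] in the numerator gives [Mn²⁺] = 1.9 × 10^-4 M.

1.9 × 10^-4 M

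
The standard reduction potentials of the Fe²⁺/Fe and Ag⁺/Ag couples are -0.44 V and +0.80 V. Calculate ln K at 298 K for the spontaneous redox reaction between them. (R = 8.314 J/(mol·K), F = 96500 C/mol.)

ln K = 96.6

E°_cell = +0.80 − (-0.44) = 1.24 V, with n = 2 electrons transferred.
At equilibrium E = 0, so the Nernst equation gives ln K = nFE°/RT = (2)(96500)(1.24)/((8.314)(298)) = 96.59.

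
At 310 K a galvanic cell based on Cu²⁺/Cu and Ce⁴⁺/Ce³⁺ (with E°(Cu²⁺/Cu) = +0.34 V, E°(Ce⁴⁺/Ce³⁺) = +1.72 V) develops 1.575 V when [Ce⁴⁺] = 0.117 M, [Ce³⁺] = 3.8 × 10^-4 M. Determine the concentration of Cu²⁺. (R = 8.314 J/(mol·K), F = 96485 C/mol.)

0.043 M

From the Nernst equation, ln Q = nF(E° − E)/RT = 2×96485×(1.38 − 1.575)/(8.314×310) = -14.600, so Q = 4.56 × 10^-7.
With Q = [Cu²⁺]·[Ce³⁺]^2/[Ce⁴⁺]^2 and the known concentrations, [Cu²⁺] in the numerator gives [Cu²⁺] = 0.043 M.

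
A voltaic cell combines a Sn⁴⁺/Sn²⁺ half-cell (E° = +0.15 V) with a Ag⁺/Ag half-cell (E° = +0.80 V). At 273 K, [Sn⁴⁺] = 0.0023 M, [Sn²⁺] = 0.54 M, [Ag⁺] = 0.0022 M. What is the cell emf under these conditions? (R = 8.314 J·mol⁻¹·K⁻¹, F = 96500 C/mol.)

0.570 V

The Ag⁺/Ag couple has the higher reduction potential and acts as the cathode, so E°_cell = +0.80 − (+0.15) = 0.65 V.
Balancing electrons gives n = 2; the reaction quotient is Q = [Sn⁴⁺]/([Sn²⁺]·[Ag⁺]^2) = 880.
E = E° − (RT/nF) ln Q = 0.65 − (8.314×273)/(2×96500) × (6.780) = 0.650 − 0.080 = 0.570 V.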